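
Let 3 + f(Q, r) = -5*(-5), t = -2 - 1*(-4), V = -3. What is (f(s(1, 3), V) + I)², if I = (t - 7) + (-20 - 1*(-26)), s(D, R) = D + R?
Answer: 529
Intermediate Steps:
t = 2 (t = -2 + 4 = 2)
f(Q, r) = 22 (f(Q, r) = -3 - 5*(-5) = -3 + 25 = 22)
I = 1 (I = (2 - 7) + (-20 - 1*(-26)) = -5 + (-20 + 26) = -5 + 6 = 1)
(f(s(1, 3), V) + I)² = (22 + 1)² = 23² = 529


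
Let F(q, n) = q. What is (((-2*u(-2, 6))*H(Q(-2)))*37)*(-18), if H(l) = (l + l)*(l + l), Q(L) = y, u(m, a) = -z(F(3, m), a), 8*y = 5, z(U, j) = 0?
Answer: 0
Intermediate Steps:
y = 5/8 (y = (⅛)*5 = 5/8 ≈ 0.62500)
u(m, a) = 0 (u(m, a) = -1*0 = 0)
Q(L) = 5/8
H(l) = 4*l² (H(l) = (2*l)*(2*l) = 4*l²)
(((-2*u(-2, 6))*H(Q(-2)))*37)*(-18) = (((-2*0)*(4*(5/8)²))*37)*(-18) = ((0*(4*(25/64)))*37)*(-18) = ((0*(25/16))*37)*(-18) = (0*37)*(-18) = 0*(-18) = 0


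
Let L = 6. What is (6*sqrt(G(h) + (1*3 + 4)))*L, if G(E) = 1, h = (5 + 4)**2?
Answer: 72*sqrt(2) ≈ 101.82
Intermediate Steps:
h = 81 (h = 9**2 = 81)
(6*sqrt(G(h) + (1*3 + 4)))*L = (6*sqrt(1 + (1*3 + 4)))*6 = (6*sqrt(1 + (3 + 4)))*6 = (6*sqrt(1 + 7))*6 = (6*sqrt(8))*6 = (6*(2*sqrt(2)))*6 = (12*sqrt(2))*6 = 72*sqrt(2)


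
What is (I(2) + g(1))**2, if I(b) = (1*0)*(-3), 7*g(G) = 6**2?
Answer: 1296/49 ≈ 26.449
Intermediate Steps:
g(G) = 36/7 (g(G) = (1/7)*6**2 = (1/7)*36 = 36/7)
I(b) = 0 (I(b) = 0*(-3) = 0)
(I(2) + g(1))**2 = (0 + 36/7)**2 = (36/7)**2 = 1296/49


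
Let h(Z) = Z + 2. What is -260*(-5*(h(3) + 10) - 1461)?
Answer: 399360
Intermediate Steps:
h(Z) = 2 + Z
-260*(-5*(h(3) + 10) - 1461) = -260*(-5*((2 + 3) + 10) - 1461) = -260*(-5*(5 + 10) - 1461) = -260*(-5*15 - 1461) = -260*(-75 - 1461) = -260*(-1536) = 399360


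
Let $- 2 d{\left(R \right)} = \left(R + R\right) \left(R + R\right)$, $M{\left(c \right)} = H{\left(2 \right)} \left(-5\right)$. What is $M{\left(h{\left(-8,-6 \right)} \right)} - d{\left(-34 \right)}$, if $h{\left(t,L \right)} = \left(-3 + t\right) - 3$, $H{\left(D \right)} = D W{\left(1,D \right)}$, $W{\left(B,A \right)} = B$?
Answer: $2302$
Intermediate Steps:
$H{\left(D \right)} = D$ ($H{\left(D \right)} = D 1 = D$)
$h{\left(t,L \right)} = -6 + t$
$M{\left(c \right)} = -10$ ($M{\left(c \right)} = 2 \left(-5\right) = -10$)
$d{\left(R \right)} = - 2 R^{2}$ ($d{\left(R \right)} = - \frac{\left(R + R\right) \left(R + R\right)}{2} = - \frac{2 R 2 R}{2} = - \frac{4 R^{2}}{2} = - 2 R^{2}$)
$M{\left(h{\left(-8,-6 \right)} \right)} - d{\left(-34 \right)} = -10 - - 2 \left(-34\right)^{2} = -10 - \left(-2\right) 1156 = -10 - -2312 = -10 + 2312 = 2302$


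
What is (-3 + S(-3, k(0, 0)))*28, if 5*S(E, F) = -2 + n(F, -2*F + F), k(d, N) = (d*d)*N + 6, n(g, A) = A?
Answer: -644/5 ≈ -128.80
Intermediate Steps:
k(d, N) = 6 + N*d**2 (k(d, N) = d**2*N + 6 = N*d**2 + 6 = 6 + N*d**2)
S(E, F) = -2/5 - F/5 (S(E, F) = (-2 + (-2*F + F))/5 = (-2 - F)/5 = -2/5 - F/5)
(-3 + S(-3, k(0, 0)))*28 = (-3 + (-2/5 - (6 + 0*0**2)/5))*28 = (-3 + (-2/5 - (6 + 0*0)/5))*28 = (-3 + (-2/5 - (6 + 0)/5))*28 = (-3 + (-2/5 - 1/5*6))*28 = (-3 + (-2/5 - 6/5))*28 = (-3 - 8/5)*28 = -23/5*28 = -644/5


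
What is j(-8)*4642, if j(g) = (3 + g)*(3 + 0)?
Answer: -69630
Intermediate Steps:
j(g) = 9 + 3*g (j(g) = (3 + g)*3 = 9 + 3*g)
j(-8)*4642 = (9 + 3*(-8))*4642 = (9 - 24)*4642 = -15*4642 = -69630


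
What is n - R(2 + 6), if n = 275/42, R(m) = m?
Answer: -61/42 ≈ -1.4524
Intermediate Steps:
n = 275/42 (n = 275*(1/42) = 275/42 ≈ 6.5476)
n - R(2 + 6) = 275/42 - (2 + 6) = 275/42 - 1*8 = 275/42 - 8 = -61/42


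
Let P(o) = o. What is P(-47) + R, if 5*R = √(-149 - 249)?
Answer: -47 + I*√398/5 ≈ -47.0 + 3.99*I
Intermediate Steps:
R = I*√398/5 (R = √(-149 - 249)/5 = √(-398)/5 = (I*√398)/5 = I*√398/5 ≈ 3.99*I)
P(-47) + R = -47 + I*√398/5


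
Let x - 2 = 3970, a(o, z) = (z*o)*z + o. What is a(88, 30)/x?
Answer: 19822/993 ≈ 19.962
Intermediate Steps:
a(o, z) = o + o*z² (a(o, z) = (o*z)*z + o = o*z² + o = o + o*z²)
x = 3972 (x = 2 + 3970 = 3972)
a(88, 30)/x = (88*(1 + 30²))/3972 = (88*(1 + 900))*(1/3972) = (88*901)*(1/3972) = 79288*(1/3972) = 19822/993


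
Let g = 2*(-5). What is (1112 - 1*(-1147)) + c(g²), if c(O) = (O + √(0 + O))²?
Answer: 14359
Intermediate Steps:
g = -10
c(O) = (O + √O)²
(1112 - 1*(-1147)) + c(g²) = (1112 - 1*(-1147)) + ((-10)² + √((-10)²))² = (1112 + 1147) + (100 + √100)² = 2259 + (100 + 10)² = 2259 + 110² = 2259 + 12100 = 14359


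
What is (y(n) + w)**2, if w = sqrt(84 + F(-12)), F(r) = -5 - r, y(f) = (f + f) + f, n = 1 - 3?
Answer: (6 - sqrt(91))**2 ≈ 12.527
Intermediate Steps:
n = -2
y(f) = 3*f (y(f) = 2*f + f = 3*f)
w = sqrt(91) (w = sqrt(84 + (-5 - 1*(-12))) = sqrt(84 + (-5 + 12)) = sqrt(84 + 7) = sqrt(91) ≈ 9.5394)
(y(n) + w)**2 = (3*(-2) + sqrt(91))**2 = (-6 + sqrt(91))**2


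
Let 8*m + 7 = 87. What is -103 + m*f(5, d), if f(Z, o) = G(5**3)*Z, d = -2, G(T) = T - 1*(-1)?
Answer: 6197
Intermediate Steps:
G(T) = 1 + T (G(T) = T + 1 = 1 + T)
f(Z, o) = 126*Z (f(Z, o) = (1 + 5**3)*Z = (1 + 125)*Z = 126*Z)
m = 10 (m = -7/8 + (1/8)*87 = -7/8 + 87/8 = 10)
-103 + m*f(5, d) = -103 + 10*(126*5) = -103 + 10*630 = -103 + 6300 = 6197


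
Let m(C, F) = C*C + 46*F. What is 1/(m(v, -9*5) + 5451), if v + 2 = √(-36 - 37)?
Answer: I/(4*(√73 + 828*I)) ≈ 0.0003019 + 3.1153e-6*I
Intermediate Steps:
v = -2 + I*√73 (v = -2 + √(-36 - 37) = -2 + √(-73) = -2 + I*√73 ≈ -2.0 + 8.544*I)
m(C, F) = C² + 46*F
1/(m(v, -9*5) + 5451) = 1/(((-2 + I*√73)² + 46*(-9*5)) + 5451) = 1/(((-2 + I*√73)² + 46*(-45)) + 5451) = 1/(((-2 + I*√73)² - 2070) + 5451) = 1/((-2070 + (-2 + I*√73)²) + 5451) = 1/(3381 + (-2 + I*√73)²)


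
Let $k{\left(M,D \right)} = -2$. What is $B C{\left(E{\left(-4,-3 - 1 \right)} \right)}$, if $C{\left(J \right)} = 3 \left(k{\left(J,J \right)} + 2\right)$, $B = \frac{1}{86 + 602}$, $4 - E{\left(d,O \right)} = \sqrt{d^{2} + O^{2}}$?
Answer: $0$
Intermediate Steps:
$E{\left(d,O \right)} = 4 - \sqrt{O^{2} + d^{2}}$ ($E{\left(d,O \right)} = 4 - \sqrt{d^{2} + O^{2}} = 4 - \sqrt{O^{2} + d^{2}}$)
$B = \frac{1}{688} \approx 0.0014535$
$C{\left(J \right)} = 0$ ($C{\left(J \right)} = 3 \left(-2 + 2\right) = 3 \cdot 0 = 0$)
$B C{\left(E{\left(-4,-3 - 1 \right)} \right)} = \frac{1}{688} \cdot 0 = 0$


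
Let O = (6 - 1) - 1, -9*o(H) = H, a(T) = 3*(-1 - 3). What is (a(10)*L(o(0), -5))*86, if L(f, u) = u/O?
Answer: 1290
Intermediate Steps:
a(T) = -12 (a(T) = 3*(-4) = -12)
o(H) = -H/9
O = 4 (O = 5 - 1 = 4)
L(f, u) = u/4
(a(10)*L(o(0), -5))*86 = -3*(-5)*86 = -12*(-5/4)*86 = 15*86 = 1290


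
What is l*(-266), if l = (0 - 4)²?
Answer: -4256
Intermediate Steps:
l = 16 (l = (-4)² = 16)
l*(-266) = 16*(-266) = -4256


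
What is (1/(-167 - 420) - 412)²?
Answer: 58489004025/344569 ≈ 1.6975e+5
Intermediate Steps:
(1/(-167 - 420) - 412)² = (1/(-587) - 412)² = (-1/587 - 412)² = (-241845/587)² = 58489004025/344569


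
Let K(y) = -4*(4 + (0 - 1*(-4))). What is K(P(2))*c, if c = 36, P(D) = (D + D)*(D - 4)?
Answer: -1152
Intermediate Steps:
P(D) = 2*D*(-4 + D) (P(D) = (2*D)*(-4 + D) = 2*D*(-4 + D))
K(y) = -32 (K(y) = -4*(4 + (0 + 4)) = -4*(4 + 4) = -4*8 = -32)
K(P(2))*c = -32*36 = -1152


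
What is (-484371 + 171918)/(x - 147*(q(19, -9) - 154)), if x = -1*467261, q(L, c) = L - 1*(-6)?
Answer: 312453/448298 ≈ 0.69698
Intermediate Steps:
q(L, c) = 6 + L (q(L, c) = L + 6 = 6 + L)
x = -467261
(-484371 + 171918)/(x - 147*(q(19, -9) - 154)) = (-484371 + 171918)/(-467261 - 147*((6 + 19) - 154)) = -312453/(-467261 - 147*(25 - 154)) = -312453/(-467261 - 147*(-129)) = -312453/(-467261 + 18963) = -312453/(-448298) = -312453*(-1/448298) = 312453/448298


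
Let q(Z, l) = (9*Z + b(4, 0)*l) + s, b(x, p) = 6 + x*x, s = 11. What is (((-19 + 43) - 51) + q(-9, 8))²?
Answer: 6241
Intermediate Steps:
b(x, p) = 6 + x²
q(Z, l) = 11 + 9*Z + 22*l (q(Z, l) = (9*Z + (6 + 4²)*l) + 11 = (9*Z + (6 + 16)*l) + 11 = (9*Z + 22*l) + 11 = 11 + 9*Z + 22*l)
(((-19 + 43) - 51) + q(-9, 8))² = (((-19 + 43) - 51) + (11 + 9*(-9) + 22*8))² = ((24 - 51) + (11 - 81 + 176))² = (-27 + 106)² = 79² = 6241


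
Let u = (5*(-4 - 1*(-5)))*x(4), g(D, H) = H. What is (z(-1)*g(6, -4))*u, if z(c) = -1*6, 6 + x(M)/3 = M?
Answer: -720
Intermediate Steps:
x(M) = -18 + 3*M
u = -30 (u = (5*(-4 - 1*(-5)))*(-18 + 3*4) = (5*(-4 + 5))*(-18 + 12) = (5*1)*(-6) = 5*(-6) = -30)
z(c) = -6
(z(-1)*g(6, -4))*u = -6*(-4)*(-30) = 24*(-30) = -720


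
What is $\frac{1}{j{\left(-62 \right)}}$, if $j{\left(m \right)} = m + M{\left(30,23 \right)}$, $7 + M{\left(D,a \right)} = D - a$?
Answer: $- \frac{1}{62} \approx -0.016129$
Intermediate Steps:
$M{\left(D,a \right)} = -7 + D - a$ ($M{\left(D,a \right)} = -7 + \left(D - a\right) = -7 + D - a$)
$j{\left(m \right)} = m$ ($j{\left(m \right)} = m - 0 = m + 0 = m$)
$\frac{1}{j{\left(-62 \right)}} = \frac{1}{-62} = - \frac{1}{62}$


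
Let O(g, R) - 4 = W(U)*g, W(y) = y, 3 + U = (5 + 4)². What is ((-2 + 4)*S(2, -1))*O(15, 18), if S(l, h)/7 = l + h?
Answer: 16436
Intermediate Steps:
U = 78 (U = -3 + (5 + 4)² = -3 + 9² = -3 + 81 = 78)
S(l, h) = 7*h + 7*l (S(l, h) = 7*(l + h) = 7*(h + l) = 7*h + 7*l)
O(g, R) = 4 + 78*g
((-2 + 4)*S(2, -1))*O(15, 18) = ((-2 + 4)*(7*(-1) + 7*2))*(4 + 78*15) = (2*(-7 + 14))*(4 + 1170) = (2*7)*1174 = 14*1174 = 16436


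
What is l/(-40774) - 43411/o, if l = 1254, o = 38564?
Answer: -47852615/41379172 ≈ -1.1564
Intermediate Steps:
l/(-40774) - 43411/o = 1254/(-40774) - 43411/38564 = 1254*(-1/40774) - 43411*1/38564 = -33/1073 - 43411/38564 = -47852615/41379172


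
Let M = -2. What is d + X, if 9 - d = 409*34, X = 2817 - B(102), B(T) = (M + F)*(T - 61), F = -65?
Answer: -8333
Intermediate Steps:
B(T) = 4087 - 67*T (B(T) = (-2 - 65)*(T - 61) = -67*(-61 + T) = 4087 - 67*T)
X = 5564 (X = 2817 - (4087 - 67*102) = 2817 - (4087 - 6834) = 2817 - 1*(-2747) = 2817 + 2747 = 5564)
d = -13897 (d = 9 - 409*34 = 9 - 1*13906 = 9 - 13906 = -13897)
d + X = -13897 + 5564 = -8333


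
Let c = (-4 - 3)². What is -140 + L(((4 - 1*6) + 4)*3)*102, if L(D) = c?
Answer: 4858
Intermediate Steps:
c = 49 (c = (-7)² = 49)
L(D) = 49
-140 + L(((4 - 1*6) + 4)*3)*102 = -140 + 49*102 = -140 + 4998 = 4858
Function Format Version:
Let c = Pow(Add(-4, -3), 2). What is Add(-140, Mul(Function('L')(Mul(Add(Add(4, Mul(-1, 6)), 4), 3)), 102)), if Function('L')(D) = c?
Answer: 4858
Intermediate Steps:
c = 49 (c = Pow(-7, 2) = 49)
Function('L')(D) = 49
Add(-140, Mul(Function('L')(Mul(Add(Add(4, Mul(-1, 6)), 4), 3)), 102)) = Add(-140, Mul(49, 102)) = Add(-140, 4998) = 4858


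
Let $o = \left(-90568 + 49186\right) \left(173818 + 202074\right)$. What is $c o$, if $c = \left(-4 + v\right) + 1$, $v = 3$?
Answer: $0$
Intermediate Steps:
$o = -15555162744$ ($o = \left(-41382\right) 375892 = -15555162744$)
$c = 0$ ($c = \left(-4 + 3\right) + 1 = -1 + 1 = 0$)
$c o = 0 \left(-15555162744\right) = 0$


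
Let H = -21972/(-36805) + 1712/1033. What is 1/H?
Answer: 38019565/85707236 ≈ 0.44360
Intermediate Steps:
H = 85707236/38019565 (H = -21972*(-1/36805) + 1712*(1/1033) = 21972/36805 + 1712/1033 = 85707236/38019565 ≈ 2.2543)
1/H = 1/(85707236/38019565) = 38019565/85707236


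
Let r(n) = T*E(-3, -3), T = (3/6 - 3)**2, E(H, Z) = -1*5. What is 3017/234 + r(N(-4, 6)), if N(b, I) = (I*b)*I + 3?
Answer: -8591/468 ≈ -18.357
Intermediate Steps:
E(H, Z) = -5
N(b, I) = 3 + b*I**2 (N(b, I) = b*I**2 + 3 = 3 + b*I**2)
T = 25/4 (T = (3*(1/6) - 3)**2 = (1/2 - 3)**2 = (-5/2)**2 = 25/4 ≈ 6.2500)
r(n) = -125/4 (r(n) = (25/4)*(-5) = -125/4)
3017/234 + r(N(-4, 6)) = 3017/234 - 125/4 = -8591/468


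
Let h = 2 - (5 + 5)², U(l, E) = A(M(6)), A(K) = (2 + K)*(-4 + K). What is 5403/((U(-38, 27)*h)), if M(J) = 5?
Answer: -5403/686 ≈ -7.8761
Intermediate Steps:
A(K) = (-4 + K)*(2 + K)
U(l, E) = 7 (U(l, E) = -8 + 5² - 2*5 = -8 + 25 - 10 = 7)
h = -98 (h = 2 - 1*10² = 2 - 1*100 = 2 - 100 = -98)
5403/((U(-38, 27)*h)) = 5403/((7*(-98))) = 5403/(-686) = 5403*(-1/686) = -5403/686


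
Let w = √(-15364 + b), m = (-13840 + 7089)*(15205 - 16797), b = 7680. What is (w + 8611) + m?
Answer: 10756203 + 2*I*√1921 ≈ 1.0756e+7 + 87.658*I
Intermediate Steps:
m = 10747592 (m = -6751*(-1592) = 10747592)
w = 2*I*√1921 (w = √(-15364 + 7680) = √(-7684) = 2*I*√1921 ≈ 87.658*I)
(w + 8611) + m = (2*I*√1921 + 8611) + 10747592 = (8611 + 2*I*√1921) + 10747592 = 10756203 + 2*I*√1921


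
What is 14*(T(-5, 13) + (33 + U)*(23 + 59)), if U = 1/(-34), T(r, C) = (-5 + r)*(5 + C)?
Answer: 600614/17 ≈ 35330.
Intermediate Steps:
U = -1/34 ≈ -0.029412
14*(T(-5, 13) + (33 + U)*(23 + 59)) = 14*((-25 - 5*13 + 5*(-5) + 13*(-5)) + (33 - 1/34)*(23 + 59)) = 14*((-25 - 65 - 25 - 65) + (1121/34)*82) = 14*(-180 + 45961/17) = 14*(42901/17) = 600614/17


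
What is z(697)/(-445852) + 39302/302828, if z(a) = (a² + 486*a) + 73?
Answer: -29024545171/16877058682 ≈ -1.7198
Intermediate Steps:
z(a) = 73 + a² + 486*a
z(697)/(-445852) + 39302/302828 = (73 + 697² + 486*697)/(-445852) + 39302/302828 = (73 + 485809 + 338742)*(-1/445852) + 39302*(1/302828) = 824624*(-1/445852) + 19651/151414 = -206156/111463 + 19651/151414 = -29024545171/16877058682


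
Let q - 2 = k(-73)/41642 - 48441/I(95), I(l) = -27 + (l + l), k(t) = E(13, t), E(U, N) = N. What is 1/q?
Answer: -6787646/2003616729 ≈ -0.0033877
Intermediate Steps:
k(t) = t
I(l) = -27 + 2*l
q = -2003616729/6787646 (q = 2 + (-73/41642 - 48441/(-27 + 2*95)) = 2 + (-73*1/41642 - 48441/(-27 + 190)) = 2 + (-73/41642 - 48441/163) = 2 - 2017192021/6787646 = -2003616729/6787646 ≈ -295.19)
1/q = 1/(-2003616729/6787646) = -6787646/2003616729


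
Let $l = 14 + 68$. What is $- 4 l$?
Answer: $-328$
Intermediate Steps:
$l = 82$
$- 4 l = \left(-4\right) 82 = -328$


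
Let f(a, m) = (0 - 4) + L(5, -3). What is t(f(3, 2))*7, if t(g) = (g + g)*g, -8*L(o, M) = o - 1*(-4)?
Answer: 11767/32 ≈ 367.72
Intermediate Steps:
L(o, M) = -½ - o/8 (L(o, M) = -(o - 1*(-4))/8 = -(o + 4)/8 = -(4 + o)/8 = -½ - o/8)
f(a, m) = -41/8 (f(a, m) = (0 - 4) + (-½ - ⅛*5) = -4 + (-½ - 5/8) = -4 - 9/8 = -41/8)
t(g) = 2*g² (t(g) = (2*g)*g = 2*g²)
t(f(3, 2))*7 = (2*(-41/8)²)*7 = (2*(1681/64))*7 = (1681/32)*7 = 11767/32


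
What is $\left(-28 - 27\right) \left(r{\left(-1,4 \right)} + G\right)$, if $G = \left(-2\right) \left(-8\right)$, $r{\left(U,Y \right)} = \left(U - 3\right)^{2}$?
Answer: $-1760$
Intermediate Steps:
$r{\left(U,Y \right)} = \left(-3 + U\right)^{2}$
$G = 16$
$\left(-28 - 27\right) \left(r{\left(-1,4 \right)} + G\right) = \left(-28 - 27\right) \left(\left(-3 - 1\right)^{2} + 16\right) = - 55 \left(\left(-4\right)^{2} + 16\right) = - 55 \left(16 + 16\right) = \left(-55\right) 32 = -1760$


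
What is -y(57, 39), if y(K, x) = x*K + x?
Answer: -2262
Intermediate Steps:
y(K, x) = x + K*x (y(K, x) = K*x + x = x + K*x)
-y(57, 39) = -39*(1 + 57) = -39*58 = -1*2262 = -2262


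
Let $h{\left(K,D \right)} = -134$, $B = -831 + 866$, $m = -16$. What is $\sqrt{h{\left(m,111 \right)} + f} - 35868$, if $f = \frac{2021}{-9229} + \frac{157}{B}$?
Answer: $-35868 + \frac{8 i \sqrt{211503115670}}{323015} \approx -35868.0 + 11.39 i$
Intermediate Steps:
$B = 35$
$f = \frac{1378218}{323015}$ ($f = \frac{2021}{-9229} + \frac{157}{35} = 2021 \left(- \frac{1}{9229}\right) + 157 \cdot \frac{1}{35} = - \frac{2021}{9229} + \frac{157}{35} = \frac{1378218}{323015} \approx 4.2667$)
$\sqrt{h{\left(m,111 \right)} + f} - 35868 = \sqrt{-134 + \frac{1378218}{323015}} - 35868 = \sqrt{- \frac{41905792}{323015}} - 35868 = \frac{8 i \sqrt{211503115670}}{323015} - 35868 = -35868 + \frac{8 i \sqrt{211503115670}}{323015}$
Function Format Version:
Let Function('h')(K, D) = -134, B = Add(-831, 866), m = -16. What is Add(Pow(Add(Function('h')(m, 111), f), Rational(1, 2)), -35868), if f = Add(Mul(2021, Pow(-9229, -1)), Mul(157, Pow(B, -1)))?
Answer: Add(-35868, Mul(Rational(8, 323015), I, Pow(211503115670, Rational(1, 2)))) ≈ Add(-35868., Mul(11.390, I))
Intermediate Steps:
B = 35
f = Rational(1378218, 323015) (f = Add(Mul(2021, Pow(-9229, -1)), Mul(157, Pow(35, -1))) = Add(Mul(2021, Rational(-1, 9229)), Mul(157, Rational(1, 35))) = Add(Rational(-2021, 9229), Rational(157, 35)) = Rational(1378218, 323015) ≈ 4.2667)
Add(Pow(Add(Function('h')(m, 111), f), Rational(1, 2)), -35868) = Add(Pow(Add(-134, Rational(1378218, 323015)), Rational(1, 2)), -35868) = Add(Pow(Rational(-41905792, 323015), Rational(1, 2)), -35868) = Add(Mul(Rational(8, 323015), I, Pow(211503115670, Rational(1, 2))), -35868) = Add(-35868, Mul(Rational(8, 323015), I, Pow(211503115670, Rational(1, 2))))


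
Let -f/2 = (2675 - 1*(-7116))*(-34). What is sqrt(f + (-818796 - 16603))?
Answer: I*sqrt(169611) ≈ 411.84*I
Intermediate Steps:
f = 665788 (f = -2*(2675 - 1*(-7116))*(-34) = -2*(2675 + 7116)*(-34) = -19582*(-34) = -2*(-332894) = 665788)
sqrt(f + (-818796 - 16603)) = sqrt(665788 + (-818796 - 16603)) = sqrt(665788 - 835399) = sqrt(-169611) = I*sqrt(169611)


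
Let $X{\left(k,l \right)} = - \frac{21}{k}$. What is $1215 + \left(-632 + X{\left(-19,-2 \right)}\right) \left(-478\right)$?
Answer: $\frac{5752871}{19} \approx 3.0278 \cdot 10^{5}$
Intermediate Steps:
$X{\left(k,l \right)} = - \frac{21}{k}$
$1215 + \left(-632 + X{\left(-19,-2 \right)}\right) \left(-478\right) = 1215 + \left(-632 - \frac{21}{-19}\right) \left(-478\right) = 1215 + \left(-632 - - \frac{21}{19}\right) \left(-478\right) = 1215 + \left(-632 + \frac{21}{19}\right) \left(-478\right) = 1215 - - \frac{5729786}{19} = 1215 + \frac{5729786}{19} = \frac{5752871}{19}$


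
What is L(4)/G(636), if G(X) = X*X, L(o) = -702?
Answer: -39/22472 ≈ -0.0017355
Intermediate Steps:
G(X) = X**2
L(4)/G(636) = -702/(636**2) = -702/404496 = -702*1/404496 = -39/22472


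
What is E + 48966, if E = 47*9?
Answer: 49389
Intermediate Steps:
E = 423
E + 48966 = 423 + 48966 = 49389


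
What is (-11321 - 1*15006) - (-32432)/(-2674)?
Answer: -35215415/1337 ≈ -26339.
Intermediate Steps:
(-11321 - 1*15006) - (-32432)/(-2674) = (-11321 - 15006) - (-32432)*(-1)/2674 = -26327 - 1*16216/1337 = -26327 - 16216/1337 = -35215415/1337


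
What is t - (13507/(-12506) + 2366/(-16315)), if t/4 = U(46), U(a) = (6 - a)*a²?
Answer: -408745394571/1207310 ≈ -3.3856e+5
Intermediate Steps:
U(a) = a²*(6 - a)
t = -338560 (t = 4*(46²*(6 - 1*46)) = 4*(2116*(6 - 46)) = 4*(2116*(-40)) = 4*(-84640) = -338560)
t - (13507/(-12506) + 2366/(-16315)) = -338560 - (13507/(-12506) + 2366/(-16315)) = -338560 - (13507*(-1/12506) + 2366*(-1/16315)) = -338560 - (-1039/962 - 182/1255) = -338560 - 1*(-1479029/1207310) = -338560 + 1479029/1207310 = -408745394571/1207310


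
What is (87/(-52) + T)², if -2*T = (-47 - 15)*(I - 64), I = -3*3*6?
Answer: 36215231809/2704 ≈ 1.3393e+7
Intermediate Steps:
I = -54 (I = -9*6 = -54)
T = -3658 (T = -(-47 - 15)*(-54 - 64)/2 = -(-31)*(-118) = -½*7316 = -3658)
(87/(-52) + T)² = (87/(-52) - 3658)² = (87*(-1/52) - 3658)² = (-87/52 - 3658)² = (-190303/52)² = 36215231809/2704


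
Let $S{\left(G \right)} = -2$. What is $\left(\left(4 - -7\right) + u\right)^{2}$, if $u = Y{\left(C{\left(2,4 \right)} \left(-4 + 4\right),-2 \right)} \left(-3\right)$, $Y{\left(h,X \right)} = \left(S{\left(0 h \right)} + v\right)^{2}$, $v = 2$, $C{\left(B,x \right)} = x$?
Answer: $121$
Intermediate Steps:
$Y{\left(h,X \right)} = 0$ ($Y{\left(h,X \right)} = \left(-2 + 2\right)^{2} = 0^{2} = 0$)
$u = 0$ ($u = 0 \left(-3\right) = 0$)
$\left(\left(4 - -7\right) + u\right)^{2} = \left(\left(4 - -7\right) + 0\right)^{2} = \left(\left(4 + 7\right) + 0\right)^{2} = \left(11 + 0\right)^{2} = 11^{2} = 121$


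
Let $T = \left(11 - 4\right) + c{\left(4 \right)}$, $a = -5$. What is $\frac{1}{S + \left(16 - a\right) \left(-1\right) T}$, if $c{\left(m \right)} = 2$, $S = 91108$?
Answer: $\frac{1}{90919} \approx 1.0999 \cdot 10^{-5}$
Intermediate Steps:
$T = 9$ ($T = \left(11 - 4\right) + 2 = 7 + 2 = 9$)
$\frac{1}{S + \left(16 - a\right) \left(-1\right) T} = \frac{1}{91108 + \left(16 - -5\right) \left(-1\right) 9} = \frac{1}{91108 + \left(16 + 5\right) \left(-1\right) 9} = \frac{1}{91108 + 21 \left(-1\right) 9} = \frac{1}{91108 - 189} = \frac{1}{90919}$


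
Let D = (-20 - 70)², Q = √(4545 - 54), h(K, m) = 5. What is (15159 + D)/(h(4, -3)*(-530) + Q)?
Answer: -61636350/7018009 - 69777*√499/7018009 ≈ -9.0047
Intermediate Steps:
Q = 3*√499 (Q = √4491 = 3*√499 ≈ 67.015)
D = 8100 (D = (-90)² = 8100)
(15159 + D)/(h(4, -3)*(-530) + Q) = (15159 + 8100)/(5*(-530) + 3*√499) = 23259/(-2650 + 3*√499)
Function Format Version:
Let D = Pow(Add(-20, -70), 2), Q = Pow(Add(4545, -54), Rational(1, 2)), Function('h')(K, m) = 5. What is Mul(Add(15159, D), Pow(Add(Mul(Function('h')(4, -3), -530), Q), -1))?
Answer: Add(Rational(-61636350, 7018009), Mul(Rational(-69777, 7018009), Pow(499, Rational(1, 2)))) ≈ -9.0047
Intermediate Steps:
Q = Mul(3, Pow(499, Rational(1, 2))) (Q = Pow(4491, Rational(1, 2)) = Mul(3, Pow(499, Rational(1, 2))) ≈ 67.015)
D = 8100 (D = Pow(-90, 2) = 8100)
Mul(Add(15159, D), Pow(Add(Mul(Function('h')(4, -3), -530), Q), -1)) = Mul(Add(15159, 8100), Pow(Add(Mul(5, -530), Mul(3, Pow(499, Rational(1, 2)))), -1)) = Mul(23259, Pow(Add(-2650, Mul(3, Pow(499, Rational(1, 2)))), -1))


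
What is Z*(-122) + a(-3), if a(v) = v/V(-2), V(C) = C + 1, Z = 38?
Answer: -4633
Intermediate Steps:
V(C) = 1 + C
a(v) = -v (a(v) = v/(1 - 2) = v/(-1) = v*(-1) = -v)
Z*(-122) + a(-3) = 38*(-122) - 1*(-3) = -4636 + 3 = -4633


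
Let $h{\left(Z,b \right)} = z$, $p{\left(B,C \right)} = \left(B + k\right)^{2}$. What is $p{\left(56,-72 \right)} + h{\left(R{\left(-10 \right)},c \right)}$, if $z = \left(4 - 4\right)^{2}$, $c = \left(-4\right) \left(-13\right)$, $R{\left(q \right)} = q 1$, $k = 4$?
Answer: $3600$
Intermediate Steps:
$p{\left(B,C \right)} = \left(4 + B\right)^{2}$ ($p{\left(B,C \right)} = \left(B + 4\right)^{2} = \left(4 + B\right)^{2}$)
$R{\left(q \right)} = q$
$c = 52$
$z = 0$ ($z = 0^{2} = 0$)
$h{\left(Z,b \right)} = 0$
$p{\left(56,-72 \right)} + h{\left(R{\left(-10 \right)},c \right)} = \left(4 + 56\right)^{2} + 0 = 60^{2} + 0 = 3600 + 0 = 3600$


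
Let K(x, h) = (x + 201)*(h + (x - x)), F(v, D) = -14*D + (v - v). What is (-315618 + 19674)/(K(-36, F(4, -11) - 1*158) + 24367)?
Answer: -295944/23707 ≈ -12.483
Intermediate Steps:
F(v, D) = -14*D (F(v, D) = -14*D + 0 = -14*D)
K(x, h) = h*(201 + x) (K(x, h) = (201 + x)*(h + 0) = (201 + x)*h = h*(201 + x))
(-315618 + 19674)/(K(-36, F(4, -11) - 1*158) + 24367) = (-315618 + 19674)/((-14*(-11) - 1*158)*(201 - 36) + 24367) = -295944/((154 - 158)*165 + 24367) = -295944/(-4*165 + 24367) = -295944/(-660 + 24367) = -295944/23707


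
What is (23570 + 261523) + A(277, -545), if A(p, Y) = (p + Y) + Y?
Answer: 284280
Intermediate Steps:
A(p, Y) = p + 2*Y (A(p, Y) = (Y + p) + Y = p + 2*Y)
(23570 + 261523) + A(277, -545) = (23570 + 261523) + (277 + 2*(-545)) = 285093 + (277 - 1090) = 285093 - 813 = 284280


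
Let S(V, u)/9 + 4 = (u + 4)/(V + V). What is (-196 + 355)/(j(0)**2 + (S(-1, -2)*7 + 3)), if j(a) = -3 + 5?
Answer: -159/308 ≈ -0.51623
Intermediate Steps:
j(a) = 2
S(V, u) = -36 + 9*(4 + u)/(2*V) (S(V, u) = -36 + 9*((u + 4)/(V + V)) = -36 + 9*((4 + u)/((2*V))) = -36 + 9*((4 + u)*(1/(2*V))) = -36 + 9*((4 + u)/(2*V)) = -36 + 9*(4 + u)/(2*V))
(-196 + 355)/(j(0)**2 + (S(-1, -2)*7 + 3)) = (-196 + 355)/(2**2 + (((9/2)*(4 - 2 - 8*(-1))/(-1))*7 + 3)) = 159/(4 + (((9/2)*(-1)*(4 - 2 + 8))*7 + 3)) = 159/(4 + (((9/2)*(-1)*10)*7 + 3)) = 159/(4 + (-45*7 + 3)) = 159/(4 + (-315 + 3)) = 159/(4 - 312) = 159/(-308) = 159*(-1/308) = -159/308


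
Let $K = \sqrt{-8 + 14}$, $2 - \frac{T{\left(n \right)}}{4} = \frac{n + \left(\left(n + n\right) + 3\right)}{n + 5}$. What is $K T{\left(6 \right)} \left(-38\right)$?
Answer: $- \frac{152 \sqrt{6}}{11} \approx -33.847$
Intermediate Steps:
$T{\left(n \right)} = 8 - \frac{4 \left(3 + 3 n\right)}{5 + n}$ ($T{\left(n \right)} = 8 - 4 \frac{n + \left(\left(n + n\right) + 3\right)}{n + 5} = 8 - 4 \frac{n + \left(2 n + 3\right)}{5 + n} = 8 - 4 \frac{n + \left(3 + 2 n\right)}{5 + n} = 8 - 4 \frac{3 + 3 n}{5 + n} = 8 - \frac{4 \left(3 + 3 n\right)}{5 + n}$)
$K = \sqrt{6} \approx 2.4495$
$K T{\left(6 \right)} \left(-38\right) = \sqrt{6} \frac{4 \left(7 - 6\right)}{5 + 6} \left(-38\right) = \sqrt{6} \frac{4 \left(7 - 6\right)}{11} \left(-38\right) = \sqrt{6} \cdot 4 \cdot \frac{1}{11} \cdot 1 \left(-38\right) = \sqrt{6} \cdot \frac{4}{11} \left(-38\right) = \frac{4 \sqrt{6}}{11} \left(-38\right) = - \frac{152 \sqrt{6}}{11}$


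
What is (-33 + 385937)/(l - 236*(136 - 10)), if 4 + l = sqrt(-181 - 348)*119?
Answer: -11476784960/891958769 - 1056219248*I/891958769 ≈ -12.867 - 1.1842*I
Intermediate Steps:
l = -4 + 2737*I (l = -4 + sqrt(-181 - 348)*119 = -4 + sqrt(-529)*119 = -4 + (23*I)*119 = -4 + 2737*I ≈ -4.0 + 2737.0*I)
(-33 + 385937)/(l - 236*(136 - 10)) = (-33 + 385937)/((-4 + 2737*I) - 236*(136 - 10)) = 385904/((-4 + 2737*I) - 236*126) = 385904/((-4 + 2737*I) - 29736) = 385904/(-29740 + 2737*I) = 385904*((-29740 - 2737*I)/891958769) = 385904*(-29740 - 2737*I)/891958769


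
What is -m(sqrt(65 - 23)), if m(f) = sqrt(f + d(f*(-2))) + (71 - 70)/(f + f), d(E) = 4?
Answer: -sqrt(4 + sqrt(42)) - sqrt(42)/84 ≈ -3.3145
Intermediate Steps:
m(f) = sqrt(4 + f) + 1/(2*f) (m(f) = sqrt(f + 4) + (71 - 70)/(f + f) = sqrt(4 + f) + 1/(2*f))
-m(sqrt(65 - 23)) = -(sqrt(4 + sqrt(65 - 23)) + 1/(2*(sqrt(65 - 23)))) = -(sqrt(4 + sqrt(42)) + 1/(2*(sqrt(42)))) = -(sqrt(4 + sqrt(42)) + (sqrt(42)/42)/2) = -(sqrt(4 + sqrt(42)) + sqrt(42)/84) = -sqrt(4 + sqrt(42)) - sqrt(42)/84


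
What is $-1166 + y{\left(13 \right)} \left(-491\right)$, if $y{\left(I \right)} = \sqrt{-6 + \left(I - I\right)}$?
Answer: $-1166 - 491 i \sqrt{6} \approx -1166.0 - 1202.7 i$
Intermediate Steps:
$y{\left(I \right)} = i \sqrt{6}$ ($y{\left(I \right)} = \sqrt{-6 + 0} = \sqrt{-6} = i \sqrt{6}$)
$-1166 + y{\left(13 \right)} \left(-491\right) = -1166 + i \sqrt{6} \left(-491\right) = -1166 - 491 i \sqrt{6}$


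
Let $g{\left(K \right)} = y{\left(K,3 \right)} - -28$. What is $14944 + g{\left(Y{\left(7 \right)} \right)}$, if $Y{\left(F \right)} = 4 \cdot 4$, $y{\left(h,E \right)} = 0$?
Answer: $14972$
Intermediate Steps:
$Y{\left(F \right)} = 16$
$g{\left(K \right)} = 28$ ($g{\left(K \right)} = 0 - -28 = 0 + 28 = 28$)
$14944 + g{\left(Y{\left(7 \right)} \right)} = 14944 + 28 = 14972$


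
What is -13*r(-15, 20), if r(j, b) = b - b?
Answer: 0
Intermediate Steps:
r(j, b) = 0
-13*r(-15, 20) = -13*0 = 0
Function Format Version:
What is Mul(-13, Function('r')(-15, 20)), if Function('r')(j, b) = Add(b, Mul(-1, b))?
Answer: 0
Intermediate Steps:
Function('r')(j, b) = 0
Mul(-13, Function('r')(-15, 20)) = Mul(-13, 0) = 0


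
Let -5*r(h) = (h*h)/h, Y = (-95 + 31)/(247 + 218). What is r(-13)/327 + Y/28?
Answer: 359/118265 ≈ 0.0030356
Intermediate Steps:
Y = -64/465 ≈ -0.13763
r(h) = -h/5 (r(h) = -h*h/(5*h) = -h²/(5*h) = -h/5)
r(-13)/327 + Y/28 = -⅕*(-13)/327 - 64/465/28 = (13/5)*(1/327) - 64/465*1/28 = 13/1635 - 16/3255 = 359/118265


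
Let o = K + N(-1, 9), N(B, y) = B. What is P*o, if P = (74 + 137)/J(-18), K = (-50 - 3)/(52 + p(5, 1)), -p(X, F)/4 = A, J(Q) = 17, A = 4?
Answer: -18779/612 ≈ -30.685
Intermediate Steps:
p(X, F) = -16 (p(X, F) = -4*4 = -16)
K = -53/36 (K = (-50 - 3)/(52 - 16) = -53/36 ≈ -1.4722)
P = 211/17 (P = (74 + 137)/17 = 211*(1/17) = 211/17 ≈ 12.412)
o = -89/36 (o = -53/36 - 1 = -89/36 ≈ -2.4722)
P*o = (211/17)*(-89/36) = -18779/612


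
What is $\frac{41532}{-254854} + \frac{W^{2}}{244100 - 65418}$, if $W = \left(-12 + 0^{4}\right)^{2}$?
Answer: $- \frac{534092070}{11384455607} \approx -0.046914$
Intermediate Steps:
$W = 144$ ($W = \left(-12 + 0\right)^{2} = \left(-12\right)^{2} = 144$)
$\frac{41532}{-254854} + \frac{W^{2}}{244100 - 65418} = \frac{41532}{-254854} + \frac{144^{2}}{244100 - 65418} = 41532 \left(- \frac{1}{254854}\right) + \frac{20736}{178682} = - \frac{20766}{127427} + 20736 \cdot \frac{1}{178682} = - \frac{20766}{127427} + \frac{10368}{89341} = - \frac{534092070}{11384455607}$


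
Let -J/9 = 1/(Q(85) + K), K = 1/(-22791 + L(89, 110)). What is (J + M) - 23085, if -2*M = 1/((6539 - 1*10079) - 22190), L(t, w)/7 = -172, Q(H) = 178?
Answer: -1691297518956697/73263756380 ≈ -23085.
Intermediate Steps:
L(t, w) = -1204 (L(t, w) = 7*(-172) = -1204)
K = -1/23995 (K = 1/(-22791 - 1204) = 1/(-23995) = -1/23995 ≈ -4.1675e-5)
J = -71985/1423703 (J = -9/(178 - 1/23995) = -9/4271109/23995 = -9*23995/4271109 = -71985/1423703 ≈ -0.050562)
M = 1/51460 (M = -1/(2*((6539 - 1*10079) - 22190)) = -1/(2*((6539 - 10079) - 22190)) = -1/(2*(-3540 - 22190)) = -½/(-25730) = -½*(-1/25730) = 1/51460 ≈ 1.9433e-5)
(J + M) - 23085 = (-71985/1423703 + 1/51460) - 23085 = -3702924397/73263756380 - 23085 = -1691297518956697/73263756380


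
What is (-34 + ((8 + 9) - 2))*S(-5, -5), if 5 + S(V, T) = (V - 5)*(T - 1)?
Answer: -1045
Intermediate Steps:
S(V, T) = -5 + (-1 + T)*(-5 + V) (S(V, T) = -5 + (V - 5)*(T - 1) = -5 + (-5 + V)*(-1 + T) = -5 + (-1 + T)*(-5 + V))
(-34 + ((8 + 9) - 2))*S(-5, -5) = (-34 + ((8 + 9) - 2))*(-1*(-5) - 5*(-5) - 5*(-5)) = (-34 + (17 - 2))*(5 + 25 + 25) = (-34 + 15)*55 = -19*55 = -1045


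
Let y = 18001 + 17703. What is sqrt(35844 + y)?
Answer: 2*sqrt(17887) ≈ 267.48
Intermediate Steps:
y = 35704
sqrt(35844 + y) = sqrt(35844 + 35704) = sqrt(71548) = 2*sqrt(17887)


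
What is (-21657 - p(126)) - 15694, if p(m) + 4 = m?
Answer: -37473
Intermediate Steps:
p(m) = -4 + m
(-21657 - p(126)) - 15694 = (-21657 - (-4 + 126)) - 15694 = (-21657 - 1*122) - 15694 = (-21657 - 122) - 15694 = -21779 - 15694 = -37473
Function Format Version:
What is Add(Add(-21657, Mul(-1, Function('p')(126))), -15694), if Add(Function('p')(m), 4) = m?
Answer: -37473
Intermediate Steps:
Function('p')(m) = Add(-4, m)
Add(Add(-21657, Mul(-1, Function('p')(126))), -15694) = Add(Add(-21657, Mul(-1, Add(-4, 126))), -15694) = Add(Add(-21657, Mul(-1, 122)), -15694) = Add(Add(-21657, -122), -15694) = Add(-21779, -15694) = -37473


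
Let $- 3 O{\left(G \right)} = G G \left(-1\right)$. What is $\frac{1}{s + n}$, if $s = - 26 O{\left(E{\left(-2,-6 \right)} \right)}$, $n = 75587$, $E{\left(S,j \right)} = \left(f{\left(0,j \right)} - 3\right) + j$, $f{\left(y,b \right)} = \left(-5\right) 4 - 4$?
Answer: $\frac{1}{66149} \approx 1.5117 \cdot 10^{-5}$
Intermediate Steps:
$f{\left(y,b \right)} = -24$ ($f{\left(y,b \right)} = -20 - 4 = -24$)
$E{\left(S,j \right)} = -27 + j$ ($E{\left(S,j \right)} = \left(-24 - 3\right) + j = -27 + j$)
$O{\left(G \right)} = \frac{G^{2}}{3}$ ($O{\left(G \right)} = - \frac{G G \left(-1\right)}{3} = - \frac{G^{2} \left(-1\right)}{3} = - \frac{\left(-1\right) G^{2}}{3} = \frac{G^{2}}{3}$)
$s = -9438$ ($s = - 26 \frac{\left(-27 - 6\right)^{2}}{3} = - 26 \frac{\left(-33\right)^{2}}{3} = - 26 \cdot \frac{1}{3} \cdot 1089 = \left(-26\right) 363 = -9438$)
$\frac{1}{s + n} = \frac{1}{-9438 + 75587} = \frac{1}{66149}$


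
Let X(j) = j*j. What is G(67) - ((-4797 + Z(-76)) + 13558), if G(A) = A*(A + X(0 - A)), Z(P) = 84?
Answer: 296407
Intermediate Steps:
X(j) = j**2
G(A) = A*(A + A**2) (G(A) = A*(A + (0 - A)**2) = A*(A + (-A)**2) = A*(A + A**2))
G(67) - ((-4797 + Z(-76)) + 13558) = 67**2*(1 + 67) - ((-4797 + 84) + 13558) = 4489*68 - (-4713 + 13558) = 305252 - 1*8845 = 305252 - 8845 = 296407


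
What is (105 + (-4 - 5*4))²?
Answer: 6561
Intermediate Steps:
(105 + (-4 - 5*4))² = (105 + (-4 - 20))² = (105 - 24)² = 81² = 6561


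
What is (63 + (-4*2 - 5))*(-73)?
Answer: -3650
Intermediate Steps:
(63 + (-4*2 - 5))*(-73) = (63 + (-8 - 5))*(-73) = (63 - 13)*(-73) = 50*(-73) = -3650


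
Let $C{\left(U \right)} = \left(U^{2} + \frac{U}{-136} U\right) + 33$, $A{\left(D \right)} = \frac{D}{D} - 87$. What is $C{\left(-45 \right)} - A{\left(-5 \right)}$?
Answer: $\frac{289559}{136} \approx 2129.1$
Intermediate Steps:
$A{\left(D \right)} = -86$ ($A{\left(D \right)} = 1 - 87 = -86$)
$C{\left(U \right)} = 33 + \frac{135 U^{2}}{136}$ ($C{\left(U \right)} = \left(U^{2} + U \left(- \frac{1}{136}\right) U\right) + 33 = \left(U^{2} + - \frac{U}{136} U\right) + 33 = \left(U^{2} - \frac{U^{2}}{136}\right) + 33 = \frac{135 U^{2}}{136} + 33 = 33 + \frac{135 U^{2}}{136}$)
$C{\left(-45 \right)} - A{\left(-5 \right)} = \left(33 + \frac{135 \left(-45\right)^{2}}{136}\right) - -86 = \left(33 + \frac{135}{136} \cdot 2025\right) + 86 = \left(33 + \frac{273375}{136}\right) + 86 = \frac{277863}{136} + 86 = \frac{289559}{136}$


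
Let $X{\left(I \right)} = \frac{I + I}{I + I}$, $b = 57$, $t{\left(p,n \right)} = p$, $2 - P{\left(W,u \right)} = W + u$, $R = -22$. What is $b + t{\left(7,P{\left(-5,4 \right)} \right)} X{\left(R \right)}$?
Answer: $64$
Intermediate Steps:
$P{\left(W,u \right)} = 2 - W - u$ ($P{\left(W,u \right)} = 2 - \left(W + u\right) = 2 - W - u$)
$X{\left(I \right)} = 1$ ($X{\left(I \right)} = \frac{2 I}{2 I} = 2 I \frac{1}{2 I} = 1$)
$b + t{\left(7,P{\left(-5,4 \right)} \right)} X{\left(R \right)} = 57 + 7 \cdot 1 = 57 + 7 = 64$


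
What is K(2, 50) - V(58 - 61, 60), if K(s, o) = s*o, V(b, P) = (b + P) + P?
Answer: -17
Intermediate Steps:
V(b, P) = b + 2*P (V(b, P) = (P + b) + P = b + 2*P)
K(s, o) = o*s
K(2, 50) - V(58 - 61, 60) = 50*2 - ((58 - 61) + 2*60) = 100 - (-3 + 120) = 100 - 1*117 = 100 - 117 = -17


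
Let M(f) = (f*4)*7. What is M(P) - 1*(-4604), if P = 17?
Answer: 5080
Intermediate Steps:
M(f) = 28*f (M(f) = (4*f)*7 = 28*f)
M(P) - 1*(-4604) = 28*17 - 1*(-4604) = 476 + 4604 = 5080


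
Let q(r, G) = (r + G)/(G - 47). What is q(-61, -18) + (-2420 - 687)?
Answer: -201876/65 ≈ -3105.8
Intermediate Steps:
q(r, G) = (G + r)/(-47 + G)
q(-61, -18) + (-2420 - 687) = (-18 - 61)/(-47 - 18) + (-2420 - 687) = -79/(-65) - 3107 = -1/65*(-79) - 3107 = 79/65 - 3107 = -201876/65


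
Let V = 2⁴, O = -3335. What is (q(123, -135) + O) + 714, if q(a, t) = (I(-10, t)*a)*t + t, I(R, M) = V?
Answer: -268436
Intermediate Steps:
V = 16
I(R, M) = 16
q(a, t) = t + 16*a*t (q(a, t) = (16*a)*t + t = 16*a*t + t = t + 16*a*t)
(q(123, -135) + O) + 714 = (-135*(1 + 16*123) - 3335) + 714 = (-135*(1 + 1968) - 3335) + 714 = (-135*1969 - 3335) + 714 = (-265815 - 3335) + 714 = -269150 + 714 = -268436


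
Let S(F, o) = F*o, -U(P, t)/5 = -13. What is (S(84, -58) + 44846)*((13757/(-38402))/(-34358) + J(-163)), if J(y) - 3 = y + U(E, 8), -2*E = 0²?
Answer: -2505260486782581/659707958 ≈ -3.7975e+6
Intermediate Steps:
E = 0 (E = -½*0² = -½*0 = 0)
U(P, t) = 65 (U(P, t) = -5*(-13) = 65)
J(y) = 68 + y (J(y) = 3 + (y + 65) = 3 + (65 + y) = 68 + y)
(S(84, -58) + 44846)*((13757/(-38402))/(-34358) + J(-163)) = (84*(-58) + 44846)*((13757/(-38402))/(-34358) + (68 - 163)) = (-4872 + 44846)*((13757*(-1/38402))*(-1/34358) - 95) = 39974*(-13757/38402*(-1/34358) - 95) = 39974*(13757/1319415916 - 95) = 39974*(-125344498263/1319415916) = -2505260486782581/659707958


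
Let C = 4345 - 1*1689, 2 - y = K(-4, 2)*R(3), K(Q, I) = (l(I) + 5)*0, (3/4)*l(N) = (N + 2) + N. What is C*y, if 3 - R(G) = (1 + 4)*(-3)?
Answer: 5312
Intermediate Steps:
R(G) = 18 (R(G) = 3 - (1 + 4)*(-3) = 3 - 5*(-3) = 3 - 1*(-15) = 3 + 15 = 18)
l(N) = 8/3 + 8*N/3 (l(N) = 4*((N + 2) + N)/3 = 4*((2 + N) + N)/3 = 4*(2 + 2*N)/3 = 8/3 + 8*N/3)
K(Q, I) = 0 (K(Q, I) = ((8/3 + 8*I/3) + 5)*0 = (23/3 + 8*I/3)*0 = 0)
y = 2 (y = 2 - 0*18 = 2 - 1*0 = 2 + 0 = 2)
C = 2656 (C = 4345 - 1689 = 2656)
C*y = 2656*2 = 5312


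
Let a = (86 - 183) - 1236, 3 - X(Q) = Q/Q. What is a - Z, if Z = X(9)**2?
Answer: -1337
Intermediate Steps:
X(Q) = 2 (X(Q) = 3 - Q/Q = 3 - 1*1 = 3 - 1 = 2)
a = -1333 (a = -97 - 1236 = -1333)
Z = 4 (Z = 2**2 = 4)
a - Z = -1333 - 1*4 = -1333 - 4 = -1337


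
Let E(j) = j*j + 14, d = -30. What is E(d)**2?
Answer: 835396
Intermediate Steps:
E(j) = 14 + j**2 (E(j) = j**2 + 14 = 14 + j**2)
E(d)**2 = (14 + (-30)**2)**2 = (14 + 900)**2 = 914**2 = 835396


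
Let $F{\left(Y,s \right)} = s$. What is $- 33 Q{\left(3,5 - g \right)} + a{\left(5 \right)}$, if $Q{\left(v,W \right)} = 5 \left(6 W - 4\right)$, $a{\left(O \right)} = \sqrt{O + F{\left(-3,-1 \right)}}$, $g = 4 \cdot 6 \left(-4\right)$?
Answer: $-99328$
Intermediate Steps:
$g = -96$ ($g = 24 \left(-4\right) = -96$)
$a{\left(O \right)} = \sqrt{-1 + O}$ ($a{\left(O \right)} = \sqrt{O - 1} = \sqrt{-1 + O}$)
$Q{\left(v,W \right)} = -20 + 30 W$ ($Q{\left(v,W \right)} = 5 \left(-4 + 6 W\right) = -20 + 30 W$)
$- 33 Q{\left(3,5 - g \right)} + a{\left(5 \right)} = - 33 \left(-20 + 30 \left(5 - -96\right)\right) + \sqrt{-1 + 5} = - 33 \left(-20 + 30 \left(5 + 96\right)\right) + \sqrt{4} = - 33 \left(-20 + 30 \cdot 101\right) + 2 = - 33 \left(-20 + 3030\right) + 2 = \left(-33\right) 3010 + 2 = -99330 + 2 = -99328$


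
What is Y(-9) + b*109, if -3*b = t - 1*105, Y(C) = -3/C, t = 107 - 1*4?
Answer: 73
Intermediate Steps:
t = 103 (t = 107 - 4 = 103)
Y(C) = -3/C
b = ⅔ (b = -(103 - 1*105)/3 = -(103 - 105)/3 = -⅓*(-2) = ⅔ ≈ 0.66667)
Y(-9) + b*109 = -3/(-9) + (⅔)*109 = -3*(-⅑) + 218/3 = ⅓ + 218/3 = 73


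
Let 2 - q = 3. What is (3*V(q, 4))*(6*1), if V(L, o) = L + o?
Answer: 54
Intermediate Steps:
q = -1 (q = 2 - 1*3 = 2 - 3 = -1)
(3*V(q, 4))*(6*1) = (3*(-1 + 4))*(6*1) = (3*3)*6 = 9*6 = 54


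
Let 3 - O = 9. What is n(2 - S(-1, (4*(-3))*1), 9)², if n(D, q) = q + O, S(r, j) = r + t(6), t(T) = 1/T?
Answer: 9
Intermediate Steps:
O = -6 (O = 3 - 1*9 = 3 - 9 = -6)
t(T) = 1/T
S(r, j) = ⅙ + r (S(r, j) = r + 1/6 = r + ⅙ = ⅙ + r)
n(D, q) = -6 + q (n(D, q) = q - 6 = -6 + q)
n(2 - S(-1, (4*(-3))*1), 9)² = (-6 + 9)² = 3² = 9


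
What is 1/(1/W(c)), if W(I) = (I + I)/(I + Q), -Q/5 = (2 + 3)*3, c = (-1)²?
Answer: -1/37 ≈ -0.027027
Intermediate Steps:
c = 1
Q = -75 (Q = -5*(2 + 3)*3 = -25*3 = -5*15 = -75)
W(I) = 2*I/(-75 + I) (W(I) = (I + I)/(I - 75) = (2*I)/(-75 + I) = 2*I/(-75 + I))
1/(1/W(c)) = 1/(1/(2*1/(-75 + 1))) = 1/(1/(2*1/(-74))) = 1/(1/(2*1*(-1/74))) = 1/(1/(-1/37)) = 1/(-37) = -1/37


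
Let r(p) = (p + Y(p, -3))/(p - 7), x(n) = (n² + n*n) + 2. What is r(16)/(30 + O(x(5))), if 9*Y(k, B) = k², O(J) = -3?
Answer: 400/2187 ≈ 0.18290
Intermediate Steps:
x(n) = 2 + 2*n² (x(n) = (n² + n²) + 2 = 2*n² + 2 = 2 + 2*n²)
Y(k, B) = k²/9
r(p) = (p + p²/9)/(-7 + p) (r(p) = (p + p²/9)/(p - 7) = (p + p²/9)/(-7 + p))
r(16)/(30 + O(x(5))) = ((⅑)*16*(9 + 16)/(-7 + 16))/(30 - 3) = ((⅑)*16*25/9)/27 = ((⅑)*16*(⅑)*25)/27 = (1/27)*(400/81) = 400/2187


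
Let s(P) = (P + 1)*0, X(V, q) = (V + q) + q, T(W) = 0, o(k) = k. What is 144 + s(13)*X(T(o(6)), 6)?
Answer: 144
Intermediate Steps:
X(V, q) = V + 2*q
s(P) = 0 (s(P) = (1 + P)*0 = 0)
144 + s(13)*X(T(o(6)), 6) = 144 + 0*(0 + 2*6) = 144 + 0*(0 + 12) = 144 + 0*12 = 144 + 0 = 144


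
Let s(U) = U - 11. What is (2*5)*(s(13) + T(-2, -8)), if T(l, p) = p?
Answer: -60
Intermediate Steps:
s(U) = -11 + U
(2*5)*(s(13) + T(-2, -8)) = (2*5)*((-11 + 13) - 8) = 10*(2 - 8) = 10*(-6) = -60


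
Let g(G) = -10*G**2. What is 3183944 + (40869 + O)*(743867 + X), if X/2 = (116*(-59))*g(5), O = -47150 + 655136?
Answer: 2703046816229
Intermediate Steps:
O = 607986
X = 3422000 (X = 2*((116*(-59))*(-10*5**2)) = 2*(-(-68440)*25) = 2*(-6844*(-250)) = 2*1711000 = 3422000)
3183944 + (40869 + O)*(743867 + X) = 3183944 + (40869 + 607986)*(743867 + 3422000) = 3183944 + 648855*4165867 = 3183944 + 2703043632285 = 2703046816229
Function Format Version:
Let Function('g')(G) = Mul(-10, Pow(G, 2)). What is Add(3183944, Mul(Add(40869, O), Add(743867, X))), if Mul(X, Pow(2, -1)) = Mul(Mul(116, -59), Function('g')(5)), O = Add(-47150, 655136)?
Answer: 2703046816229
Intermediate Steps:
O = 607986
X = 3422000 (X = Mul(2, Mul(Mul(116, -59), Mul(-10, Pow(5, 2)))) = Mul(2, Mul(-6844, Mul(-10, 25))) = Mul(2, Mul(-6844, -250)) = Mul(2, 1711000) = 3422000)
Add(3183944, Mul(Add(40869, O), Add(743867, X))) = Add(3183944, Mul(Add(40869, 607986), Add(743867, 3422000))) = Add(3183944, Mul(648855, 4165867)) = Add(3183944, 2703043632285) = 2703046816229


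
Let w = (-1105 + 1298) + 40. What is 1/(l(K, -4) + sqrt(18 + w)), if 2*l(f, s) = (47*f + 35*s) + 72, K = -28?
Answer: -692/478613 - sqrt(251)/478613 ≈ -0.0014789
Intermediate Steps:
w = 233 (w = 193 + 40 = 233)
l(f, s) = 36 + 35*s/2 + 47*f/2 (l(f, s) = ((47*f + 35*s) + 72)/2 = ((35*s + 47*f) + 72)/2 = (72 + 35*s + 47*f)/2 = 36 + 35*s/2 + 47*f/2)
1/(l(K, -4) + sqrt(18 + w)) = 1/((36 + (35/2)*(-4) + (47/2)*(-28)) + sqrt(18 + 233)) = 1/((36 - 70 - 658) + sqrt(251)) = 1/(-692 + sqrt(251))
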